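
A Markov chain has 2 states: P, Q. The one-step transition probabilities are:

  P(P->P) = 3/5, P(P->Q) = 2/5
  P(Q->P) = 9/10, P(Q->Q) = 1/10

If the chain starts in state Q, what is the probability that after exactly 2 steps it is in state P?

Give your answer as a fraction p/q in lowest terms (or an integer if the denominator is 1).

Answer: 63/100

Derivation:
Computing P^2 by repeated multiplication:
P^1 =
  P: [3/5, 2/5]
  Q: [9/10, 1/10]
P^2 =
  P: [18/25, 7/25]
  Q: [63/100, 37/100]

(P^2)[Q -> P] = 63/100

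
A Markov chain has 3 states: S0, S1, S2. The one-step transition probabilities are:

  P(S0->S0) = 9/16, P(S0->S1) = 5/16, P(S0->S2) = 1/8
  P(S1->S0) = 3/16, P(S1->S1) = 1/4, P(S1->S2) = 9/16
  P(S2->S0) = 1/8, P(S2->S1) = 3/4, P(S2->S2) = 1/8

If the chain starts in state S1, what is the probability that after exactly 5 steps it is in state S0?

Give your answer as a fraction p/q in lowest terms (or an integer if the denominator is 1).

Computing P^5 by repeated multiplication:
P^1 =
  S0: [9/16, 5/16, 1/8]
  S1: [3/16, 1/4, 9/16]
  S2: [1/8, 3/4, 1/8]
P^2 =
  S0: [25/64, 89/256, 67/256]
  S1: [57/256, 139/256, 15/64]
  S2: [29/128, 41/128, 29/64]
P^3 =
  S0: [1301/4096, 415/1024, 1135/4096]
  S1: [525/2048, 1561/4096, 1485/4096]
  S2: [125/512, 1005/2048, 543/2048]
P^4 =
  S0: [18959/65536, 26765/65536, 4953/16384]
  S1: [17103/65536, 14657/32768, 19119/65536]
  S2: [8601/32768, 3259/8192, 11131/32768]
P^5 =
  S0: [145275/524288, 439599/1048576, 318427/1048576]
  S1: [280107/1048576, 432199/1048576, 168135/524288]
  S2: [138779/524288, 228721/524288, 39197/131072]

(P^5)[S1 -> S0] = 280107/1048576

Answer: 280107/1048576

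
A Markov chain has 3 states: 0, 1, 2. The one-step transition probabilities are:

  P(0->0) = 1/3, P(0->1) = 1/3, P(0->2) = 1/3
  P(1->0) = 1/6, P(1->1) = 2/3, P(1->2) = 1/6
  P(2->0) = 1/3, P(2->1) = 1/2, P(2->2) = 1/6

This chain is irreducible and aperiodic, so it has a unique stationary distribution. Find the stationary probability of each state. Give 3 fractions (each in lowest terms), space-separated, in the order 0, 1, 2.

Answer: 7/29 16/29 6/29

Derivation:
The stationary distribution satisfies pi = pi * P, i.e.:
  pi_0 = 1/3*pi_0 + 1/6*pi_1 + 1/3*pi_2
  pi_1 = 1/3*pi_0 + 2/3*pi_1 + 1/2*pi_2
  pi_2 = 1/3*pi_0 + 1/6*pi_1 + 1/6*pi_2
with normalization: pi_0 + pi_1 + pi_2 = 1.

Using the first 2 balance equations plus normalization, the linear system A*pi = b is:
  [-2/3, 1/6, 1/3] . pi = 0
  [1/3, -1/3, 1/2] . pi = 0
  [1, 1, 1] . pi = 1

Solving yields:
  pi_0 = 7/29
  pi_1 = 16/29
  pi_2 = 6/29

Verification (pi * P):
  7/29*1/3 + 16/29*1/6 + 6/29*1/3 = 7/29 = pi_0  (ok)
  7/29*1/3 + 16/29*2/3 + 6/29*1/2 = 16/29 = pi_1  (ok)
  7/29*1/3 + 16/29*1/6 + 6/29*1/6 = 6/29 = pi_2  (ok)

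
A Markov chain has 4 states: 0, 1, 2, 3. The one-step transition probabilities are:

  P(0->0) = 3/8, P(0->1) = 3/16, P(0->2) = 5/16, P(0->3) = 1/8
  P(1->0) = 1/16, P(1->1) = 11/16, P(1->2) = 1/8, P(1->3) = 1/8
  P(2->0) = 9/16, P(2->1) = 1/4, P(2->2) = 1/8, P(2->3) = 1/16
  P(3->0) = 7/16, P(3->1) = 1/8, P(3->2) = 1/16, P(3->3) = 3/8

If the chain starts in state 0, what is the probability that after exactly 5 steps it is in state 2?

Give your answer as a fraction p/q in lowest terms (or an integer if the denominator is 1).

Answer: 182999/1048576

Derivation:
Computing P^5 by repeated multiplication:
P^1 =
  0: [3/8, 3/16, 5/16, 1/8]
  1: [1/16, 11/16, 1/8, 1/8]
  2: [9/16, 1/4, 1/8, 1/16]
  3: [7/16, 1/8, 1/16, 3/8]
P^2 =
  0: [49/128, 75/256, 3/16, 35/256]
  1: [49/256, 17/32, 33/256, 19/128]
  2: [83/256, 81/256, 29/128, 17/128]
  3: [95/256, 59/256, 47/256, 55/256]
P^3 =
  0: [335/1024, 1381/4096, 771/4096, 151/1024]
  1: [993/4096, 1851/4096, 621/4096, 631/4096]
  2: [1339/4096, 45/128, 727/4096, 295/2048]
  3: [1437/4096, 77/256, 371/2048, 685/4096]
P^4 =
  0: [5147/16384, 23503/65536, 1451/8192, 9837/65536]
  1: [17815/65536, 13543/32768, 2635/16384, 10095/65536]
  2: [20147/65536, 23945/65536, 11619/65536, 9825/65536]
  3: [21327/65536, 22201/65536, 5909/32768, 5095/32768]
P^5 =
  0: [160181/524288, 386403/1048576, 182999/1048576, 39703/262144]
  1: [299501/1048576, 413741/1048576, 87211/524288, 10057/65536]
  2: [318173/1048576, 194981/524288, 22711/131072, 158753/1048576]
  3: [327855/1048576, 93961/262144, 184863/1048576, 80007/524288]

(P^5)[0 -> 2] = 182999/1048576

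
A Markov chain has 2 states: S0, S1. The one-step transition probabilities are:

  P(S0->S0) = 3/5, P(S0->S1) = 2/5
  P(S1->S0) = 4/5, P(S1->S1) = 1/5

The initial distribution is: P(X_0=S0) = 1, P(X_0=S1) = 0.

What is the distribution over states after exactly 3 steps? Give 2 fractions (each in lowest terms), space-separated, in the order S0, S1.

Propagating the distribution step by step (d_{t+1} = d_t * P):
d_0 = (S0=1, S1=0)
  d_1[S0] = 1*3/5 + 0*4/5 = 3/5
  d_1[S1] = 1*2/5 + 0*1/5 = 2/5
d_1 = (S0=3/5, S1=2/5)
  d_2[S0] = 3/5*3/5 + 2/5*4/5 = 17/25
  d_2[S1] = 3/5*2/5 + 2/5*1/5 = 8/25
d_2 = (S0=17/25, S1=8/25)
  d_3[S0] = 17/25*3/5 + 8/25*4/5 = 83/125
  d_3[S1] = 17/25*2/5 + 8/25*1/5 = 42/125
d_3 = (S0=83/125, S1=42/125)

Answer: 83/125 42/125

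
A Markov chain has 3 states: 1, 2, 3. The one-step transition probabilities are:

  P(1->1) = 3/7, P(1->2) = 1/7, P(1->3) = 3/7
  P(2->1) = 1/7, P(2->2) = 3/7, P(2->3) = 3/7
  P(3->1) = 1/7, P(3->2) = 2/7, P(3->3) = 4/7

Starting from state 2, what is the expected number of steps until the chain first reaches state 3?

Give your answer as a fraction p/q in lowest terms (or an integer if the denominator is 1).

Answer: 7/3

Derivation:
Let h_i = expected steps to first reach 3 from state i.
Boundary: h_3 = 0.
First-step equations for the other states:
  h_1 = 1 + 3/7*h_1 + 1/7*h_2 + 3/7*h_3
  h_2 = 1 + 1/7*h_1 + 3/7*h_2 + 3/7*h_3

Substituting h_3 = 0 and rearranging gives the linear system (I - Q) h = 1:
  [4/7, -1/7] . (h_1, h_2) = 1
  [-1/7, 4/7] . (h_1, h_2) = 1

Solving yields:
  h_1 = 7/3
  h_2 = 7/3

Starting state is 2, so the expected hitting time is h_2 = 7/3.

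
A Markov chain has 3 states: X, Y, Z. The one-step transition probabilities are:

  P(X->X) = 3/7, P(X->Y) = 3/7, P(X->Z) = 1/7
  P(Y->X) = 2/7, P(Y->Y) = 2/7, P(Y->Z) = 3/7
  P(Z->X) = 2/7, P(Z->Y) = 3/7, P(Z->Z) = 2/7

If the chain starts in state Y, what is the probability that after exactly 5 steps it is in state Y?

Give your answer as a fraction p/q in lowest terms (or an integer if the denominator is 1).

Computing P^5 by repeated multiplication:
P^1 =
  X: [3/7, 3/7, 1/7]
  Y: [2/7, 2/7, 3/7]
  Z: [2/7, 3/7, 2/7]
P^2 =
  X: [17/49, 18/49, 2/7]
  Y: [16/49, 19/49, 2/7]
  Z: [16/49, 18/49, 15/49]
P^3 =
  X: [115/343, 129/343, 99/343]
  Y: [114/343, 128/343, 101/343]
  Z: [114/343, 129/343, 100/343]
P^4 =
  X: [801/2401, 900/2401, 100/343]
  Y: [800/2401, 901/2401, 100/343]
  Z: [800/2401, 900/2401, 701/2401]
P^5 =
  X: [5603/16807, 6303/16807, 4901/16807]
  Y: [5602/16807, 6302/16807, 4903/16807]
  Z: [5602/16807, 6303/16807, 4902/16807]

(P^5)[Y -> Y] = 6302/16807

Answer: 6302/16807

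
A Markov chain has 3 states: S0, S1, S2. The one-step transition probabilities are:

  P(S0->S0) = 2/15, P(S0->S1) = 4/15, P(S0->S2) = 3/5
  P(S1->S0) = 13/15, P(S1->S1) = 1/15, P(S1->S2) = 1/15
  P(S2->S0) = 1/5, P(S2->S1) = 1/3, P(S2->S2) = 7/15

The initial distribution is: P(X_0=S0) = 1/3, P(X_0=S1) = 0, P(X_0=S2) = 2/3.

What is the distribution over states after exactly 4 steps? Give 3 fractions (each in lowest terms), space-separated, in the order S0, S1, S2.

Propagating the distribution step by step (d_{t+1} = d_t * P):
d_0 = (S0=1/3, S1=0, S2=2/3)
  d_1[S0] = 1/3*2/15 + 0*13/15 + 2/3*1/5 = 8/45
  d_1[S1] = 1/3*4/15 + 0*1/15 + 2/3*1/3 = 14/45
  d_1[S2] = 1/3*3/5 + 0*1/15 + 2/3*7/15 = 23/45
d_1 = (S0=8/45, S1=14/45, S2=23/45)
  d_2[S0] = 8/45*2/15 + 14/45*13/15 + 23/45*1/5 = 89/225
  d_2[S1] = 8/45*4/15 + 14/45*1/15 + 23/45*1/3 = 161/675
  d_2[S2] = 8/45*3/5 + 14/45*1/15 + 23/45*7/15 = 247/675
d_2 = (S0=89/225, S1=161/675, S2=247/675)
  d_3[S0] = 89/225*2/15 + 161/675*13/15 + 247/675*1/5 = 3368/10125
  d_3[S1] = 89/225*4/15 + 161/675*1/15 + 247/675*1/3 = 2464/10125
  d_3[S2] = 89/225*3/5 + 161/675*1/15 + 247/675*7/15 = 53/125
d_3 = (S0=3368/10125, S1=2464/10125, S2=53/125)
  d_4[S0] = 3368/10125*2/15 + 2464/10125*13/15 + 53/125*1/5 = 51647/151875
  d_4[S1] = 3368/10125*4/15 + 2464/10125*1/15 + 53/125*1/3 = 12467/50625
  d_4[S2] = 3368/10125*3/5 + 2464/10125*1/15 + 53/125*7/15 = 62827/151875
d_4 = (S0=51647/151875, S1=12467/50625, S2=62827/151875)

Answer: 51647/151875 12467/50625 62827/151875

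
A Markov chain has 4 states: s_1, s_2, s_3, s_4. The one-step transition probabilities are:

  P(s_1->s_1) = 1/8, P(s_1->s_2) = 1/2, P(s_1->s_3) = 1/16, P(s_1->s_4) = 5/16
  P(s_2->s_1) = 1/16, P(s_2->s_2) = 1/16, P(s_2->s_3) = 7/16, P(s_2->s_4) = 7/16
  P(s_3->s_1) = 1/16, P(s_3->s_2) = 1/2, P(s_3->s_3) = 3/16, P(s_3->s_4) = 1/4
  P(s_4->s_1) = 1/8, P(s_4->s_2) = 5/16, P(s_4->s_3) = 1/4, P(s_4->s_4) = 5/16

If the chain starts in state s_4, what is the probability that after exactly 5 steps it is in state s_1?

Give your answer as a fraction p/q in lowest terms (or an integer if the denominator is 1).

Computing P^5 by repeated multiplication:
P^1 =
  s_1: [1/8, 1/2, 1/16, 5/16]
  s_2: [1/16, 1/16, 7/16, 7/16]
  s_3: [1/16, 1/2, 3/16, 1/4]
  s_4: [1/8, 5/16, 1/4, 5/16]
P^2 =
  s_1: [23/256, 57/256, 81/256, 95/256]
  s_2: [3/32, 25/64, 57/256, 75/256]
  s_3: [21/256, 15/64, 41/128, 93/256]
  s_4: [23/256, 39/128, 69/256, 43/128]
P^3 =
  s_1: [187/2048, 341/1024, 1045/4096, 1313/4096]
  s_2: [355/4096, 1123/4096, 1195/4096, 1423/4096]
  s_3: [185/2048, 1349/4096, 1059/4096, 659/2048]
  s_4: [365/4096, 311/1024, 35/128, 1367/4096]
P^4 =
  s_1: [5783/65536, 19281/65536, 18309/65536, 22163/65536]
  s_2: [2937/32768, 10319/32768, 17493/65536, 21531/65536]
  s_3: [723/8192, 19371/65536, 9131/32768, 22119/65536]
  s_4: [1457/16384, 19959/65536, 17901/65536, 2731/8192]
P^5 =
  s_1: [46741/524288, 20177/65536, 284329/1048576, 347933/1048576]
  s_2: [92941/1048576, 315229/1048576, 288943/1048576, 351463/1048576]
  s_3: [93439/1048576, 161167/524288, 284643/1048576, 85/256]
  s_4: [23303/262144, 319031/1048576, 71659/262144, 349697/1048576]

(P^5)[s_4 -> s_1] = 23303/262144

Answer: 23303/262144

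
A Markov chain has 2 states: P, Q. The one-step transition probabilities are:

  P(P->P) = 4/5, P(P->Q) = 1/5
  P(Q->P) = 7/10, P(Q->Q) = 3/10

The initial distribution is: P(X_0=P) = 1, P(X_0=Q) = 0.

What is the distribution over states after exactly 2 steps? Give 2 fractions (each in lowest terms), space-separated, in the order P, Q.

Answer: 39/50 11/50

Derivation:
Propagating the distribution step by step (d_{t+1} = d_t * P):
d_0 = (P=1, Q=0)
  d_1[P] = 1*4/5 + 0*7/10 = 4/5
  d_1[Q] = 1*1/5 + 0*3/10 = 1/5
d_1 = (P=4/5, Q=1/5)
  d_2[P] = 4/5*4/5 + 1/5*7/10 = 39/50
  d_2[Q] = 4/5*1/5 + 1/5*3/10 = 11/50
d_2 = (P=39/50, Q=11/50)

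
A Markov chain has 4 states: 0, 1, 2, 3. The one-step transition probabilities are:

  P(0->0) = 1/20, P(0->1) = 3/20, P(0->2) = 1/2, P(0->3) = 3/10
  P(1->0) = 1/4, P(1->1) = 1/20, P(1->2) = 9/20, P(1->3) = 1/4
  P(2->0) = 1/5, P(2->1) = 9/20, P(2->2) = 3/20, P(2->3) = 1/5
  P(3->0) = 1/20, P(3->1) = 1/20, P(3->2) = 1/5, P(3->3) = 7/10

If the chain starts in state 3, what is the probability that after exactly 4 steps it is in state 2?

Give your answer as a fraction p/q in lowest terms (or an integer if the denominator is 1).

Answer: 41103/160000

Derivation:
Computing P^4 by repeated multiplication:
P^1 =
  0: [1/20, 3/20, 1/2, 3/10]
  1: [1/4, 1/20, 9/20, 1/4]
  2: [1/5, 9/20, 3/20, 1/5]
  3: [1/20, 1/20, 1/5, 7/10]
P^2 =
  0: [31/200, 51/200, 91/400, 29/80]
  1: [51/400, 51/200, 53/200, 141/400]
  2: [13/80, 13/100, 73/200, 137/400]
  3: [9/100, 27/200, 87/400, 223/400]
P^3 =
  0: [1081/8000, 313/2000, 2391/8000, 819/2000]
  1: [563/4000, 27/160, 231/800, 1607/4000]
  2: [523/4000, 849/4000, 263/1000, 197/500]
  3: [877/8000, 73/500, 1999/8000, 989/2000]
P^4 =
  0: [20181/160000, 2929/16000, 8471/32000, 34087/80000]
  1: [2033/16000, 7183/40000, 10799/40000, 33871/80000]
  2: [1319/10000, 6731/40000, 22331/80000, 6731/16000]
  3: [18669/160000, 12873/80000, 41103/160000, 37241/80000]

(P^4)[3 -> 2] = 41103/160000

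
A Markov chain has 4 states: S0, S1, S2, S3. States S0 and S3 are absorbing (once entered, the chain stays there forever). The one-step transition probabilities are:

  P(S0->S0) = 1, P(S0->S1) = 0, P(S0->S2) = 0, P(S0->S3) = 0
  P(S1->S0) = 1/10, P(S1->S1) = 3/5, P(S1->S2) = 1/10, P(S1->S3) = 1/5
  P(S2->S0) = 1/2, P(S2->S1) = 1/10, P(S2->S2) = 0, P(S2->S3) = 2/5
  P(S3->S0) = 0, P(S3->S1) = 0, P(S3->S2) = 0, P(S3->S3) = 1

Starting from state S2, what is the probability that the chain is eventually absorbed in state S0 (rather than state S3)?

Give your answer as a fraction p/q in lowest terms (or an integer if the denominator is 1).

Answer: 7/13

Derivation:
Let a_i = P(absorbed in S0 | start in state i).
Boundary conditions: a_S0 = 1, a_S3 = 0.
For each transient state i, a_i = sum_j P(i->j) * a_j:
  a_S1 = 1/10*a_S0 + 3/5*a_S1 + 1/10*a_S2 + 1/5*a_S3
  a_S2 = 1/2*a_S0 + 1/10*a_S1 + 0*a_S2 + 2/5*a_S3

Substituting a_S0 = 1 and a_S3 = 0, rearrange to (I - Q) a = r where r[i] = P(i -> S0):
  [2/5, -1/10] . (a_S1, a_S2) = 1/10
  [-1/10, 1] . (a_S1, a_S2) = 1/2

Solving yields:
  a_S1 = 5/13
  a_S2 = 7/13

Starting state is S2, so the absorption probability is a_S2 = 7/13.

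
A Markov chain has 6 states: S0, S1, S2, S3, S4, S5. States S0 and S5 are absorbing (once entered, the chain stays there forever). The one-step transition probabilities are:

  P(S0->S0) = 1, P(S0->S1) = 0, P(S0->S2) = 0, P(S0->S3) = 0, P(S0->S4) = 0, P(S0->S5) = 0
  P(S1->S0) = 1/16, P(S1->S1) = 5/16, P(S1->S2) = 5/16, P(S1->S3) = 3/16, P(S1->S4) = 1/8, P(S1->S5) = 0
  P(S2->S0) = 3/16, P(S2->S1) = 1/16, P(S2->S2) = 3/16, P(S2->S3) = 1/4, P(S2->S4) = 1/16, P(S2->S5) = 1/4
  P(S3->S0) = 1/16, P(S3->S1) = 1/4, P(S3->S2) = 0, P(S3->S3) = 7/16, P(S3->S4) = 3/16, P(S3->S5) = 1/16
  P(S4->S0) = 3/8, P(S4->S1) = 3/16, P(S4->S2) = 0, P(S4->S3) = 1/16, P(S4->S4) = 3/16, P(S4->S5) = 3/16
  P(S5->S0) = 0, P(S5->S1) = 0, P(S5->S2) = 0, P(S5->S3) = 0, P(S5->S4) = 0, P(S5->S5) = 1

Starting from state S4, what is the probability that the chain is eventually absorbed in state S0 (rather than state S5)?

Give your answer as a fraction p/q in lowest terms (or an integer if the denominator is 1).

Let a_i = P(absorbed in S0 | start in state i).
Boundary conditions: a_S0 = 1, a_S5 = 0.
For each transient state i, a_i = sum_j P(i->j) * a_j:
  a_S1 = 1/16*a_S0 + 5/16*a_S1 + 5/16*a_S2 + 3/16*a_S3 + 1/8*a_S4 + 0*a_S5
  a_S2 = 3/16*a_S0 + 1/16*a_S1 + 3/16*a_S2 + 1/4*a_S3 + 1/16*a_S4 + 1/4*a_S5
  a_S3 = 1/16*a_S0 + 1/4*a_S1 + 0*a_S2 + 7/16*a_S3 + 3/16*a_S4 + 1/16*a_S5
  a_S4 = 3/8*a_S0 + 3/16*a_S1 + 0*a_S2 + 1/16*a_S3 + 3/16*a_S4 + 3/16*a_S5

Substituting a_S0 = 1 and a_S5 = 0, rearrange to (I - Q) a = r where r[i] = P(i -> S0):
  [11/16, -5/16, -3/16, -1/8] . (a_S1, a_S2, a_S3, a_S4) = 1/16
  [-1/16, 13/16, -1/4, -1/16] . (a_S1, a_S2, a_S3, a_S4) = 3/16
  [-1/4, 0, 9/16, -3/16] . (a_S1, a_S2, a_S3, a_S4) = 1/16
  [-3/16, 0, -1/16, 13/16] . (a_S1, a_S2, a_S3, a_S4) = 3/8

Solving yields:
  a_S1 = 59/98
  a_S2 = 5693/11172
  a_S3 = 6637/11172
  a_S4 = 7219/11172

Starting state is S4, so the absorption probability is a_S4 = 7219/11172.

Answer: 7219/11172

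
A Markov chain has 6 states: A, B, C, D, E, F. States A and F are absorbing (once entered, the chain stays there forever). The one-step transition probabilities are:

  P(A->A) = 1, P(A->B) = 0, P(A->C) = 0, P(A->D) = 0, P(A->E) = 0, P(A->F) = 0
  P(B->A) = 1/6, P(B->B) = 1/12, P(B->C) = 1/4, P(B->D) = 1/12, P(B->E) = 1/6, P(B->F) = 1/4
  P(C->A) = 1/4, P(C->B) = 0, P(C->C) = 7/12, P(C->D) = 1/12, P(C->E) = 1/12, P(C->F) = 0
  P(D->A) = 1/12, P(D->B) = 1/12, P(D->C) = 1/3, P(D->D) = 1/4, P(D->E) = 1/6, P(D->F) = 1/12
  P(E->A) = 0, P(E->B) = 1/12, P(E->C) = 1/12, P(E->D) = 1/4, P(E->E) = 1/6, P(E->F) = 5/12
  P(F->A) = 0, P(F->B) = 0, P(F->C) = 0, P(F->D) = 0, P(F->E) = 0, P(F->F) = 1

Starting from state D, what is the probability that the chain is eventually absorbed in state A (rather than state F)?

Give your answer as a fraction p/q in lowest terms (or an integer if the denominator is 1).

Let a_i = P(absorbed in A | start in state i).
Boundary conditions: a_A = 1, a_F = 0.
For each transient state i, a_i = sum_j P(i->j) * a_j:
  a_B = 1/6*a_A + 1/12*a_B + 1/4*a_C + 1/12*a_D + 1/6*a_E + 1/4*a_F
  a_C = 1/4*a_A + 0*a_B + 7/12*a_C + 1/12*a_D + 1/12*a_E + 0*a_F
  a_D = 1/12*a_A + 1/12*a_B + 1/3*a_C + 1/4*a_D + 1/6*a_E + 1/12*a_F
  a_E = 0*a_A + 1/12*a_B + 1/12*a_C + 1/4*a_D + 1/6*a_E + 5/12*a_F

Substituting a_A = 1 and a_F = 0, rearrange to (I - Q) a = r where r[i] = P(i -> A):
  [11/12, -1/4, -1/12, -1/6] . (a_B, a_C, a_D, a_E) = 1/6
  [0, 5/12, -1/12, -1/12] . (a_B, a_C, a_D, a_E) = 1/4
  [-1/12, -1/3, 3/4, -1/6] . (a_B, a_C, a_D, a_E) = 1/12
  [-1/12, -1/12, -1/4, 5/6] . (a_B, a_C, a_D, a_E) = 0

Solving yields:
  a_B = 307/613
  a_C = 1427/1839
  a_D = 1064/1839
  a_E = 554/1839

Starting state is D, so the absorption probability is a_D = 1064/1839.

Answer: 1064/1839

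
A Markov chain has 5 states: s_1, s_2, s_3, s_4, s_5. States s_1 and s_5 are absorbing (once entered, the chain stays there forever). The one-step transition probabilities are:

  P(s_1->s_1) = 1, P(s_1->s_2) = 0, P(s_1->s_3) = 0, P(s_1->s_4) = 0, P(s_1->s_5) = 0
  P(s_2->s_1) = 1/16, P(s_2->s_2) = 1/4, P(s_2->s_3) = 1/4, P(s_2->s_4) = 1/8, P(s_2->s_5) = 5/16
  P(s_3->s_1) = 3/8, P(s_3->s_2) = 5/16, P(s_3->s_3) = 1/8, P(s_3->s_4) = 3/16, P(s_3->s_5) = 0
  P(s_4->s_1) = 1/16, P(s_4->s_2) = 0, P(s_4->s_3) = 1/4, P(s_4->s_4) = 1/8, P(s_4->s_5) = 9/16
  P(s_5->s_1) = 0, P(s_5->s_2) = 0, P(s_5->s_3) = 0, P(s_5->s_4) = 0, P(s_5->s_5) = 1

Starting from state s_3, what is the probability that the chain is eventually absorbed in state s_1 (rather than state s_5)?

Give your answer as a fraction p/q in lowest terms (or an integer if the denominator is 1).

Answer: 281/472

Derivation:
Let a_i = P(absorbed in s_1 | start in state i).
Boundary conditions: a_s_1 = 1, a_s_5 = 0.
For each transient state i, a_i = sum_j P(i->j) * a_j:
  a_s_2 = 1/16*a_s_1 + 1/4*a_s_2 + 1/4*a_s_3 + 1/8*a_s_4 + 5/16*a_s_5
  a_s_3 = 3/8*a_s_1 + 5/16*a_s_2 + 1/8*a_s_3 + 3/16*a_s_4 + 0*a_s_5
  a_s_4 = 1/16*a_s_1 + 0*a_s_2 + 1/4*a_s_3 + 1/8*a_s_4 + 9/16*a_s_5

Substituting a_s_1 = 1 and a_s_5 = 0, rearrange to (I - Q) a = r where r[i] = P(i -> s_1):
  [3/4, -1/4, -1/8] . (a_s_2, a_s_3, a_s_4) = 1/16
  [-5/16, 7/8, -3/16] . (a_s_2, a_s_3, a_s_4) = 3/8
  [0, -1/4, 7/8] . (a_s_2, a_s_3, a_s_4) = 1/16

Solving yields:
  a_s_2 = 19/59
  a_s_3 = 281/472
  a_s_4 = 57/236

Starting state is s_3, so the absorption probability is a_s_3 = 281/472.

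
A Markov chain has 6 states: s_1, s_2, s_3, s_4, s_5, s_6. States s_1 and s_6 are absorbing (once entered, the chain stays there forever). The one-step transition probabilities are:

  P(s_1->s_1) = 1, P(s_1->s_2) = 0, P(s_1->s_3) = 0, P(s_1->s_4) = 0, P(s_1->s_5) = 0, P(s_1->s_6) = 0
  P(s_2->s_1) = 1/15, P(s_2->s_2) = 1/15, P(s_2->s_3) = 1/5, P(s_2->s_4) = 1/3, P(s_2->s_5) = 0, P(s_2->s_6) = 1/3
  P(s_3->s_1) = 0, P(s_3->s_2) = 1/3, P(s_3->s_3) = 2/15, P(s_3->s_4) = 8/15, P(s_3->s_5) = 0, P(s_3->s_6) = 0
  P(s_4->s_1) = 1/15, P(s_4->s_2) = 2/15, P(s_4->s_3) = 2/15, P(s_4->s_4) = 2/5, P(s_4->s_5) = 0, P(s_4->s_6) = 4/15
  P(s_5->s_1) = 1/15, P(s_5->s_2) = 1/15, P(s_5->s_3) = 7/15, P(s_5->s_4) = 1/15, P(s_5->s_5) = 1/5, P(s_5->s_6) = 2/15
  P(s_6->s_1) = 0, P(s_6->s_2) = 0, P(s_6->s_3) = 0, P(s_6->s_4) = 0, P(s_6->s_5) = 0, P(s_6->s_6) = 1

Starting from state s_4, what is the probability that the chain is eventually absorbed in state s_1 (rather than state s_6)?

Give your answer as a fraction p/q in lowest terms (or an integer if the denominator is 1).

Answer: 203/1051

Derivation:
Let a_i = P(absorbed in s_1 | start in state i).
Boundary conditions: a_s_1 = 1, a_s_6 = 0.
For each transient state i, a_i = sum_j P(i->j) * a_j:
  a_s_2 = 1/15*a_s_1 + 1/15*a_s_2 + 1/5*a_s_3 + 1/3*a_s_4 + 0*a_s_5 + 1/3*a_s_6
  a_s_3 = 0*a_s_1 + 1/3*a_s_2 + 2/15*a_s_3 + 8/15*a_s_4 + 0*a_s_5 + 0*a_s_6
  a_s_4 = 1/15*a_s_1 + 2/15*a_s_2 + 2/15*a_s_3 + 2/5*a_s_4 + 0*a_s_5 + 4/15*a_s_6
  a_s_5 = 1/15*a_s_1 + 1/15*a_s_2 + 7/15*a_s_3 + 1/15*a_s_4 + 1/5*a_s_5 + 2/15*a_s_6

Substituting a_s_1 = 1 and a_s_6 = 0, rearrange to (I - Q) a = r where r[i] = P(i -> s_1):
  [14/15, -1/5, -1/3, 0] . (a_s_2, a_s_3, a_s_4, a_s_5) = 1/15
  [-1/3, 13/15, -8/15, 0] . (a_s_2, a_s_3, a_s_4, a_s_5) = 0
  [-2/15, -2/15, 3/5, 0] . (a_s_2, a_s_3, a_s_4, a_s_5) = 1/15
  [-1/15, -7/15, -1/15, 4/5] . (a_s_2, a_s_3, a_s_4, a_s_5) = 1/15

Solving yields:
  a_s_2 = 190/1051
  a_s_3 = 198/1051
  a_s_4 = 203/1051
  a_s_5 = 1415/6306

Starting state is s_4, so the absorption probability is a_s_4 = 203/1051.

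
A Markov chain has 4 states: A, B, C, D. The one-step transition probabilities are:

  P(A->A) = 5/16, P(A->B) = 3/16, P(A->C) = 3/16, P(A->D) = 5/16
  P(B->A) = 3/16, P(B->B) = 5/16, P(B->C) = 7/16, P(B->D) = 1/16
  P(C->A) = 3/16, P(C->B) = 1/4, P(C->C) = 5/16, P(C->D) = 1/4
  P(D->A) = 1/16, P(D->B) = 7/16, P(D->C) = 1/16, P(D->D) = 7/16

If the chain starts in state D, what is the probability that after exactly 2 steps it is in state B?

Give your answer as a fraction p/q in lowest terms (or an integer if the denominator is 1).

Computing P^2 by repeated multiplication:
P^1 =
  A: [5/16, 3/16, 3/16, 5/16]
  B: [3/16, 5/16, 7/16, 1/16]
  C: [3/16, 1/4, 5/16, 1/4]
  D: [1/16, 7/16, 1/16, 7/16]
P^2 =
  A: [3/16, 77/256, 7/32, 75/256]
  B: [13/64, 69/256, 5/16, 55/256]
  C: [23/128, 77/256, 33/128, 67/256]
  D: [9/64, 91/256, 1/4, 65/256]

(P^2)[D -> B] = 91/256

Answer: 91/256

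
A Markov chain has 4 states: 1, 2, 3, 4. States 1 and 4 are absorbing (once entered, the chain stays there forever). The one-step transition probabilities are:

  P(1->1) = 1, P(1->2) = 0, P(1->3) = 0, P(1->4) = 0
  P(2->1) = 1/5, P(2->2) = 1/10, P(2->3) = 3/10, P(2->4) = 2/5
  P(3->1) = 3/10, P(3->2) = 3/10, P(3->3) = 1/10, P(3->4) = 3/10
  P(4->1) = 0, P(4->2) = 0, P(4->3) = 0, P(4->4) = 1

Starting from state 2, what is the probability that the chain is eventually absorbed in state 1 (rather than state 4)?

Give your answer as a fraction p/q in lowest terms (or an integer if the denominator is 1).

Answer: 3/8

Derivation:
Let a_i = P(absorbed in 1 | start in state i).
Boundary conditions: a_1 = 1, a_4 = 0.
For each transient state i, a_i = sum_j P(i->j) * a_j:
  a_2 = 1/5*a_1 + 1/10*a_2 + 3/10*a_3 + 2/5*a_4
  a_3 = 3/10*a_1 + 3/10*a_2 + 1/10*a_3 + 3/10*a_4

Substituting a_1 = 1 and a_4 = 0, rearrange to (I - Q) a = r where r[i] = P(i -> 1):
  [9/10, -3/10] . (a_2, a_3) = 1/5
  [-3/10, 9/10] . (a_2, a_3) = 3/10

Solving yields:
  a_2 = 3/8
  a_3 = 11/24

Starting state is 2, so the absorption probability is a_2 = 3/8.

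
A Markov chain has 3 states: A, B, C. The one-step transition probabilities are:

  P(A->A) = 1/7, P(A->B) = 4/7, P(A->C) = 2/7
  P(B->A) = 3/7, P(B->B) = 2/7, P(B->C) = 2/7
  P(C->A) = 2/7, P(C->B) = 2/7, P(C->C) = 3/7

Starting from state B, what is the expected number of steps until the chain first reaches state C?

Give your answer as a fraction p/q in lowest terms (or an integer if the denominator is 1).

Answer: 7/2

Derivation:
Let h_i = expected steps to first reach C from state i.
Boundary: h_C = 0.
First-step equations for the other states:
  h_A = 1 + 1/7*h_A + 4/7*h_B + 2/7*h_C
  h_B = 1 + 3/7*h_A + 2/7*h_B + 2/7*h_C

Substituting h_C = 0 and rearranging gives the linear system (I - Q) h = 1:
  [6/7, -4/7] . (h_A, h_B) = 1
  [-3/7, 5/7] . (h_A, h_B) = 1

Solving yields:
  h_A = 7/2
  h_B = 7/2

Starting state is B, so the expected hitting time is h_B = 7/2.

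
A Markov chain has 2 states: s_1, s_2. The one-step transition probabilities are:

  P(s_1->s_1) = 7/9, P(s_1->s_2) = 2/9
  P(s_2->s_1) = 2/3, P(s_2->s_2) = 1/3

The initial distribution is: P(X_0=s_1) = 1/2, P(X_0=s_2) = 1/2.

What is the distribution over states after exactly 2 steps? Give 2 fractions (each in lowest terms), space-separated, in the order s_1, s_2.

Propagating the distribution step by step (d_{t+1} = d_t * P):
d_0 = (s_1=1/2, s_2=1/2)
  d_1[s_1] = 1/2*7/9 + 1/2*2/3 = 13/18
  d_1[s_2] = 1/2*2/9 + 1/2*1/3 = 5/18
d_1 = (s_1=13/18, s_2=5/18)
  d_2[s_1] = 13/18*7/9 + 5/18*2/3 = 121/162
  d_2[s_2] = 13/18*2/9 + 5/18*1/3 = 41/162
d_2 = (s_1=121/162, s_2=41/162)

Answer: 121/162 41/162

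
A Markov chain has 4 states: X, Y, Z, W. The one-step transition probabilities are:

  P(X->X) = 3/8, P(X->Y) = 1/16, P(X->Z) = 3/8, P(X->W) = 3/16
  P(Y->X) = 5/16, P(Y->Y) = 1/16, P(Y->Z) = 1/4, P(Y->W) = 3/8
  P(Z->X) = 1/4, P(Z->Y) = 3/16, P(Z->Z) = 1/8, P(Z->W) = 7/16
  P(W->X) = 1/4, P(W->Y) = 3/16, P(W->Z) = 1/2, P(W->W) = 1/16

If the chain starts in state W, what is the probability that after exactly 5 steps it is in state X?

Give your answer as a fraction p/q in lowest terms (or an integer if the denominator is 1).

Computing P^5 by repeated multiplication:
P^1 =
  X: [3/8, 1/16, 3/8, 3/16]
  Y: [5/16, 1/16, 1/4, 3/8]
  Z: [1/4, 3/16, 1/8, 7/16]
  W: [1/4, 3/16, 1/2, 1/16]
P^2 =
  X: [77/256, 17/128, 19/64, 69/256]
  Y: [75/256, 9/64, 45/128, 55/256]
  Z: [75/256, 17/128, 3/8, 51/256]
  W: [75/256, 17/128, 15/64, 87/256]
P^3 =
  X: [303/1024, 273/2048, 651/2048, 259/1024]
  Y: [605/2048, 273/2048, 607/2048, 563/2048]
  Z: [151/512, 275/2048, 593/2048, 9/32]
  W: [151/512, 275/2048, 701/2048, 117/512]
P^4 =
  X: [9677/32768, 2193/16384, 5087/16384, 8531/32768]
  Y: [9675/32768, 1097/8192, 1305/4096, 8265/32768]
  Z: [9675/32768, 2193/16384, 5259/16384, 8189/32768]
  W: [9675/32768, 2193/16384, 4935/16384, 8837/32768]
P^5 =
  X: [38703/131072, 35089/262144, 82101/262144, 16887/65536]
  Y: [77405/262144, 35089/262144, 81301/262144, 68349/262144]
  Z: [19351/65536, 35091/262144, 81071/262144, 34289/131072]
  W: [19351/65536, 35091/262144, 83015/262144, 33317/131072]

(P^5)[W -> X] = 19351/65536

Answer: 19351/65536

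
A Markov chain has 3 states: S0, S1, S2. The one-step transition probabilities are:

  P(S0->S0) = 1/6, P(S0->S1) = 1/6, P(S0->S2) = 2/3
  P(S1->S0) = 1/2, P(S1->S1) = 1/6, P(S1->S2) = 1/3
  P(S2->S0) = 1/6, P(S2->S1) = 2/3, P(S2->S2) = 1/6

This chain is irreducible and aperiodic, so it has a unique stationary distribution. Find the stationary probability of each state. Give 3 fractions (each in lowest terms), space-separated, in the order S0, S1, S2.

Answer: 17/60 7/20 11/30

Derivation:
The stationary distribution satisfies pi = pi * P, i.e.:
  pi_S0 = 1/6*pi_S0 + 1/2*pi_S1 + 1/6*pi_S2
  pi_S1 = 1/6*pi_S0 + 1/6*pi_S1 + 2/3*pi_S2
  pi_S2 = 2/3*pi_S0 + 1/3*pi_S1 + 1/6*pi_S2
with normalization: pi_S0 + pi_S1 + pi_S2 = 1.

Using the first 2 balance equations plus normalization, the linear system A*pi = b is:
  [-5/6, 1/2, 1/6] . pi = 0
  [1/6, -5/6, 2/3] . pi = 0
  [1, 1, 1] . pi = 1

Solving yields:
  pi_S0 = 17/60
  pi_S1 = 7/20
  pi_S2 = 11/30

Verification (pi * P):
  17/60*1/6 + 7/20*1/2 + 11/30*1/6 = 17/60 = pi_S0  (ok)
  17/60*1/6 + 7/20*1/6 + 11/30*2/3 = 7/20 = pi_S1  (ok)
  17/60*2/3 + 7/20*1/3 + 11/30*1/6 = 11/30 = pi_S2  (ok)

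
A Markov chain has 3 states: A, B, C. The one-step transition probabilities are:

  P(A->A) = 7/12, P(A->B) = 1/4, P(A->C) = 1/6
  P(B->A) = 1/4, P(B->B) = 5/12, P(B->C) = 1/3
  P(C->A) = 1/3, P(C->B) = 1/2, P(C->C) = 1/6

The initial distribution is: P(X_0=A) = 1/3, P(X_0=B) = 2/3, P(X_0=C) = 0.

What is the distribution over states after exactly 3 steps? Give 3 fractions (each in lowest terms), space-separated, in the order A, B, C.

Propagating the distribution step by step (d_{t+1} = d_t * P):
d_0 = (A=1/3, B=2/3, C=0)
  d_1[A] = 1/3*7/12 + 2/3*1/4 + 0*1/3 = 13/36
  d_1[B] = 1/3*1/4 + 2/3*5/12 + 0*1/2 = 13/36
  d_1[C] = 1/3*1/6 + 2/3*1/3 + 0*1/6 = 5/18
d_1 = (A=13/36, B=13/36, C=5/18)
  d_2[A] = 13/36*7/12 + 13/36*1/4 + 5/18*1/3 = 85/216
  d_2[B] = 13/36*1/4 + 13/36*5/12 + 5/18*1/2 = 41/108
  d_2[C] = 13/36*1/6 + 13/36*1/3 + 5/18*1/6 = 49/216
d_2 = (A=85/216, B=41/108, C=49/216)
  d_3[A] = 85/216*7/12 + 41/108*1/4 + 49/216*1/3 = 1037/2592
  d_3[B] = 85/216*1/4 + 41/108*5/12 + 49/216*1/2 = 959/2592
  d_3[C] = 85/216*1/6 + 41/108*1/3 + 49/216*1/6 = 149/648
d_3 = (A=1037/2592, B=959/2592, C=149/648)

Answer: 1037/2592 959/2592 149/648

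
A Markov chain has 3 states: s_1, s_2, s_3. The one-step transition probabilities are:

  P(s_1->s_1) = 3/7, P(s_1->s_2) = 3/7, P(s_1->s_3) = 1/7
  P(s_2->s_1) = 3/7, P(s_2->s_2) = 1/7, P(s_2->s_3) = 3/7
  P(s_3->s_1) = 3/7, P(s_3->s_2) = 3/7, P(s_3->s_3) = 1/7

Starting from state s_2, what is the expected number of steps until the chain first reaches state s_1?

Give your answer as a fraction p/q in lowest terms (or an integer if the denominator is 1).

Answer: 7/3

Derivation:
Let h_i = expected steps to first reach s_1 from state i.
Boundary: h_s_1 = 0.
First-step equations for the other states:
  h_s_2 = 1 + 3/7*h_s_1 + 1/7*h_s_2 + 3/7*h_s_3
  h_s_3 = 1 + 3/7*h_s_1 + 3/7*h_s_2 + 1/7*h_s_3

Substituting h_s_1 = 0 and rearranging gives the linear system (I - Q) h = 1:
  [6/7, -3/7] . (h_s_2, h_s_3) = 1
  [-3/7, 6/7] . (h_s_2, h_s_3) = 1

Solving yields:
  h_s_2 = 7/3
  h_s_3 = 7/3

Starting state is s_2, so the expected hitting time is h_s_2 = 7/3.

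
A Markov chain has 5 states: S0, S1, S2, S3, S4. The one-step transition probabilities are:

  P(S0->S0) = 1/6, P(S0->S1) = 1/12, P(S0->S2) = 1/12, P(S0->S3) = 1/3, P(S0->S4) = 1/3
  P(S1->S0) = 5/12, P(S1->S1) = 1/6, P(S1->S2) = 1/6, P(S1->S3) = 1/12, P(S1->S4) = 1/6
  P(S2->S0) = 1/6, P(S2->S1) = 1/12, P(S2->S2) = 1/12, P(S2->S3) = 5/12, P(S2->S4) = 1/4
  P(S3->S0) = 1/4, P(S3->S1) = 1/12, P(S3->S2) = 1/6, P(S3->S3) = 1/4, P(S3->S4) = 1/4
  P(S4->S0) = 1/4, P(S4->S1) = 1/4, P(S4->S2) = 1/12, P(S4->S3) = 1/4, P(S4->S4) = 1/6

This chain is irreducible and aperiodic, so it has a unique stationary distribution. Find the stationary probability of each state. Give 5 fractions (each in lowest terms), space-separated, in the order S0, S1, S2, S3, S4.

Answer: 5891/24297 3265/24297 946/8099 6494/24297 5809/24297

Derivation:
The stationary distribution satisfies pi = pi * P, i.e.:
  pi_S0 = 1/6*pi_S0 + 5/12*pi_S1 + 1/6*pi_S2 + 1/4*pi_S3 + 1/4*pi_S4
  pi_S1 = 1/12*pi_S0 + 1/6*pi_S1 + 1/12*pi_S2 + 1/12*pi_S3 + 1/4*pi_S4
  pi_S2 = 1/12*pi_S0 + 1/6*pi_S1 + 1/12*pi_S2 + 1/6*pi_S3 + 1/12*pi_S4
  pi_S3 = 1/3*pi_S0 + 1/12*pi_S1 + 5/12*pi_S2 + 1/4*pi_S3 + 1/4*pi_S4
  pi_S4 = 1/3*pi_S0 + 1/6*pi_S1 + 1/4*pi_S2 + 1/4*pi_S3 + 1/6*pi_S4
with normalization: pi_S0 + pi_S1 + pi_S2 + pi_S3 + pi_S4 = 1.

Using the first 4 balance equations plus normalization, the linear system A*pi = b is:
  [-5/6, 5/12, 1/6, 1/4, 1/4] . pi = 0
  [1/12, -5/6, 1/12, 1/12, 1/4] . pi = 0
  [1/12, 1/6, -11/12, 1/6, 1/12] . pi = 0
  [1/3, 1/12, 5/12, -3/4, 1/4] . pi = 0
  [1, 1, 1, 1, 1] . pi = 1

Solving yields:
  pi_S0 = 5891/24297
  pi_S1 = 3265/24297
  pi_S2 = 946/8099
  pi_S3 = 6494/24297
  pi_S4 = 5809/24297

Verification (pi * P):
  5891/24297*1/6 + 3265/24297*5/12 + 946/8099*1/6 + 6494/24297*1/4 + 5809/24297*1/4 = 5891/24297 = pi_S0  (ok)
  5891/24297*1/12 + 3265/24297*1/6 + 946/8099*1/12 + 6494/24297*1/12 + 5809/24297*1/4 = 3265/24297 = pi_S1  (ok)
  5891/24297*1/12 + 3265/24297*1/6 + 946/8099*1/12 + 6494/24297*1/6 + 5809/24297*1/12 = 946/8099 = pi_S2  (ok)
  5891/24297*1/3 + 3265/24297*1/12 + 946/8099*5/12 + 6494/24297*1/4 + 5809/24297*1/4 = 6494/24297 = pi_S3  (ok)
  5891/24297*1/3 + 3265/24297*1/6 + 946/8099*1/4 + 6494/24297*1/4 + 5809/24297*1/6 = 5809/24297 = pi_S4  (ok)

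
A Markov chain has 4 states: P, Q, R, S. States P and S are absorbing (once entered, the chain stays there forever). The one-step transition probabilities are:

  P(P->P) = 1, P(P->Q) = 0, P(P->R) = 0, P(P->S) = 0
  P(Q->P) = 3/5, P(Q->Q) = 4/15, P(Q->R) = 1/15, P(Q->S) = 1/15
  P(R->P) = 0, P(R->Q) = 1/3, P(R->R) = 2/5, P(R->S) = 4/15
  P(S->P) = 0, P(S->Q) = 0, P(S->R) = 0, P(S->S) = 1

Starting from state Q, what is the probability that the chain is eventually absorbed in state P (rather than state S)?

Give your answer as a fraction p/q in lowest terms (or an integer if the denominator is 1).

Let a_i = P(absorbed in P | start in state i).
Boundary conditions: a_P = 1, a_S = 0.
For each transient state i, a_i = sum_j P(i->j) * a_j:
  a_Q = 3/5*a_P + 4/15*a_Q + 1/15*a_R + 1/15*a_S
  a_R = 0*a_P + 1/3*a_Q + 2/5*a_R + 4/15*a_S

Substituting a_P = 1 and a_S = 0, rearrange to (I - Q) a = r where r[i] = P(i -> P):
  [11/15, -1/15] . (a_Q, a_R) = 3/5
  [-1/3, 3/5] . (a_Q, a_R) = 0

Solving yields:
  a_Q = 81/94
  a_R = 45/94

Starting state is Q, so the absorption probability is a_Q = 81/94.

Answer: 81/94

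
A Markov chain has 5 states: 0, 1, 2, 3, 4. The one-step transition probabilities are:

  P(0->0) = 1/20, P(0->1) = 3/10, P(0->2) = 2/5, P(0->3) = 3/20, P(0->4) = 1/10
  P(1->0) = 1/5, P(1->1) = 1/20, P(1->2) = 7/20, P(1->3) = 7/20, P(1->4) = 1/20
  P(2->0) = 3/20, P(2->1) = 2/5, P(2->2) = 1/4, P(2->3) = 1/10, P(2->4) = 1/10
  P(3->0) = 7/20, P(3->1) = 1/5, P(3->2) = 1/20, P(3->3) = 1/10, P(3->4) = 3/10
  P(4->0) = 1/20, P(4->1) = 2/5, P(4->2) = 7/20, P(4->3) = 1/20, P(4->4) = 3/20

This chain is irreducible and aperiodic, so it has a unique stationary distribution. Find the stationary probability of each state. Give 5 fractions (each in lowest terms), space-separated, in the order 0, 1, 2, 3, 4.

The stationary distribution satisfies pi = pi * P, i.e.:
  pi_0 = 1/20*pi_0 + 1/5*pi_1 + 3/20*pi_2 + 7/20*pi_3 + 1/20*pi_4
  pi_1 = 3/10*pi_0 + 1/20*pi_1 + 2/5*pi_2 + 1/5*pi_3 + 2/5*pi_4
  pi_2 = 2/5*pi_0 + 7/20*pi_1 + 1/4*pi_2 + 1/20*pi_3 + 7/20*pi_4
  pi_3 = 3/20*pi_0 + 7/20*pi_1 + 1/10*pi_2 + 1/10*pi_3 + 1/20*pi_4
  pi_4 = 1/10*pi_0 + 1/20*pi_1 + 1/10*pi_2 + 3/10*pi_3 + 3/20*pi_4
with normalization: pi_0 + pi_1 + pi_2 + pi_3 + pi_4 = 1.

Using the first 4 balance equations plus normalization, the linear system A*pi = b is:
  [-19/20, 1/5, 3/20, 7/20, 1/20] . pi = 0
  [3/10, -19/20, 2/5, 1/5, 2/5] . pi = 0
  [2/5, 7/20, -3/4, 1/20, 7/20] . pi = 0
  [3/20, 7/20, 1/10, -9/10, 1/20] . pi = 0
  [1, 1, 1, 1, 1] . pi = 1

Solving yields:
  pi_0 = 1644/9847
  pi_1 = 5105/19694
  pi_2 = 22079/78776
  pi_3 = 13141/78776
  pi_4 = 1248/9847

Verification (pi * P):
  1644/9847*1/20 + 5105/19694*1/5 + 22079/78776*3/20 + 13141/78776*7/20 + 1248/9847*1/20 = 1644/9847 = pi_0  (ok)
  1644/9847*3/10 + 5105/19694*1/20 + 22079/78776*2/5 + 13141/78776*1/5 + 1248/9847*2/5 = 5105/19694 = pi_1  (ok)
  1644/9847*2/5 + 5105/19694*7/20 + 22079/78776*1/4 + 13141/78776*1/20 + 1248/9847*7/20 = 22079/78776 = pi_2  (ok)
  1644/9847*3/20 + 5105/19694*7/20 + 22079/78776*1/10 + 13141/78776*1/10 + 1248/9847*1/20 = 13141/78776 = pi_3  (ok)
  1644/9847*1/10 + 5105/19694*1/20 + 22079/78776*1/10 + 13141/78776*3/10 + 1248/9847*3/20 = 1248/9847 = pi_4  (ok)

Answer: 1644/9847 5105/19694 22079/78776 13141/78776 1248/9847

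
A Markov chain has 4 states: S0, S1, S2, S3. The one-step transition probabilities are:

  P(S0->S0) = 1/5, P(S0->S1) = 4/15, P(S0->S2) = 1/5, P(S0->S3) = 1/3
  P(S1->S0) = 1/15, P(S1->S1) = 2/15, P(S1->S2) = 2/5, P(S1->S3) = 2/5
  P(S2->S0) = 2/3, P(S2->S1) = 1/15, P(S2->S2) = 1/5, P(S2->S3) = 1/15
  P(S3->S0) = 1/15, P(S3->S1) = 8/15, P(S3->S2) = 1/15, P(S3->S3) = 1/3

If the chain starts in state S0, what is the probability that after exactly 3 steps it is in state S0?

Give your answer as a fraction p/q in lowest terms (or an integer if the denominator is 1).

Answer: 248/1125

Derivation:
Computing P^3 by repeated multiplication:
P^1 =
  S0: [1/5, 4/15, 1/5, 1/3]
  S1: [1/15, 2/15, 2/5, 2/5]
  S2: [2/3, 1/15, 1/5, 1/15]
  S3: [1/15, 8/15, 1/15, 1/3]
P^2 =
  S0: [16/75, 7/25, 47/225, 67/225]
  S1: [71/225, 62/225, 13/75, 53/225]
  S2: [62/225, 53/225, 46/225, 64/225]
  S3: [26/225, 61/225, 59/225, 79/225]
P^3 =
  S0: [248/1125, 901/3375, 146/675, 8/27]
  S1: [718/3375, 871/3375, 151/675, 1031/3375]
  S2: [763/3375, 304/1125, 706/3375, 994/3375]
  S3: [808/3375, 917/3375, 28/135, 38/135]

(P^3)[S0 -> S0] = 248/1125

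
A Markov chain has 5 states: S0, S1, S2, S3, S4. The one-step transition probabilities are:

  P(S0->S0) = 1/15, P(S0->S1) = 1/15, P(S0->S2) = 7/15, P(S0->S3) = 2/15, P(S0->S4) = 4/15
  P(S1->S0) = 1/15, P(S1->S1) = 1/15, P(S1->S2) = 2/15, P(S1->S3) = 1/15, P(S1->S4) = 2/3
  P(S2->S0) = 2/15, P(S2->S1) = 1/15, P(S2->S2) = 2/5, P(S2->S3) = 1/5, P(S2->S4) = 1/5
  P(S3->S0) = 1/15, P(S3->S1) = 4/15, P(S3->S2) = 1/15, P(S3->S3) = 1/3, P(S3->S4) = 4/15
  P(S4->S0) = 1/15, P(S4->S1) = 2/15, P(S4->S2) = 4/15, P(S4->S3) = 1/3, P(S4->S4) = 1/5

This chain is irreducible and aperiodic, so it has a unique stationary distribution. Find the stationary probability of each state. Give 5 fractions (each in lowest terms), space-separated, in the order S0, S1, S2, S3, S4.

Answer: 211/2534 685/5068 631/2534 627/2534 1445/5068

Derivation:
The stationary distribution satisfies pi = pi * P, i.e.:
  pi_S0 = 1/15*pi_S0 + 1/15*pi_S1 + 2/15*pi_S2 + 1/15*pi_S3 + 1/15*pi_S4
  pi_S1 = 1/15*pi_S0 + 1/15*pi_S1 + 1/15*pi_S2 + 4/15*pi_S3 + 2/15*pi_S4
  pi_S2 = 7/15*pi_S0 + 2/15*pi_S1 + 2/5*pi_S2 + 1/15*pi_S3 + 4/15*pi_S4
  pi_S3 = 2/15*pi_S0 + 1/15*pi_S1 + 1/5*pi_S2 + 1/3*pi_S3 + 1/3*pi_S4
  pi_S4 = 4/15*pi_S0 + 2/3*pi_S1 + 1/5*pi_S2 + 4/15*pi_S3 + 1/5*pi_S4
with normalization: pi_S0 + pi_S1 + pi_S2 + pi_S3 + pi_S4 = 1.

Using the first 4 balance equations plus normalization, the linear system A*pi = b is:
  [-14/15, 1/15, 2/15, 1/15, 1/15] . pi = 0
  [1/15, -14/15, 1/15, 4/15, 2/15] . pi = 0
  [7/15, 2/15, -3/5, 1/15, 4/15] . pi = 0
  [2/15, 1/15, 1/5, -2/3, 1/3] . pi = 0
  [1, 1, 1, 1, 1] . pi = 1

Solving yields:
  pi_S0 = 211/2534
  pi_S1 = 685/5068
  pi_S2 = 631/2534
  pi_S3 = 627/2534
  pi_S4 = 1445/5068

Verification (pi * P):
  211/2534*1/15 + 685/5068*1/15 + 631/2534*2/15 + 627/2534*1/15 + 1445/5068*1/15 = 211/2534 = pi_S0  (ok)
  211/2534*1/15 + 685/5068*1/15 + 631/2534*1/15 + 627/2534*4/15 + 1445/5068*2/15 = 685/5068 = pi_S1  (ok)
  211/2534*7/15 + 685/5068*2/15 + 631/2534*2/5 + 627/2534*1/15 + 1445/5068*4/15 = 631/2534 = pi_S2  (ok)
  211/2534*2/15 + 685/5068*1/15 + 631/2534*1/5 + 627/2534*1/3 + 1445/5068*1/3 = 627/2534 = pi_S3  (ok)
  211/2534*4/15 + 685/5068*2/3 + 631/2534*1/5 + 627/2534*4/15 + 1445/5068*1/5 = 1445/5068 = pi_S4  (ok)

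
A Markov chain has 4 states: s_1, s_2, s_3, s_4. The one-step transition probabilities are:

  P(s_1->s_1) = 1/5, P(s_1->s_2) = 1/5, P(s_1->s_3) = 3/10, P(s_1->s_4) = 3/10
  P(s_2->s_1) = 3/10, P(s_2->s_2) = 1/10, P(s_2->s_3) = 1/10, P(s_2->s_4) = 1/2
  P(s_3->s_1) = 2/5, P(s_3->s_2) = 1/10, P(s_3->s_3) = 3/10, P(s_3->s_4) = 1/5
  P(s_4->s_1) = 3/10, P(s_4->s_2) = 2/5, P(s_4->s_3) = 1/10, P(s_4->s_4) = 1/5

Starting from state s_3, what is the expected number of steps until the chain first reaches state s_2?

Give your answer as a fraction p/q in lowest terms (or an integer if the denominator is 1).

Let h_i = expected steps to first reach s_2 from state i.
Boundary: h_s_2 = 0.
First-step equations for the other states:
  h_s_1 = 1 + 1/5*h_s_1 + 1/5*h_s_2 + 3/10*h_s_3 + 3/10*h_s_4
  h_s_3 = 1 + 2/5*h_s_1 + 1/10*h_s_2 + 3/10*h_s_3 + 1/5*h_s_4
  h_s_4 = 1 + 3/10*h_s_1 + 2/5*h_s_2 + 1/10*h_s_3 + 1/5*h_s_4

Substituting h_s_2 = 0 and rearranging gives the linear system (I - Q) h = 1:
  [4/5, -3/10, -3/10] . (h_s_1, h_s_3, h_s_4) = 1
  [-2/5, 7/10, -1/5] . (h_s_1, h_s_3, h_s_4) = 1
  [-3/10, -1/10, 4/5] . (h_s_1, h_s_3, h_s_4) = 1

Solving yields:
  h_s_1 = 40/9
  h_s_3 = 1210/243
  h_s_4 = 860/243

Starting state is s_3, so the expected hitting time is h_s_3 = 1210/243.

Answer: 1210/243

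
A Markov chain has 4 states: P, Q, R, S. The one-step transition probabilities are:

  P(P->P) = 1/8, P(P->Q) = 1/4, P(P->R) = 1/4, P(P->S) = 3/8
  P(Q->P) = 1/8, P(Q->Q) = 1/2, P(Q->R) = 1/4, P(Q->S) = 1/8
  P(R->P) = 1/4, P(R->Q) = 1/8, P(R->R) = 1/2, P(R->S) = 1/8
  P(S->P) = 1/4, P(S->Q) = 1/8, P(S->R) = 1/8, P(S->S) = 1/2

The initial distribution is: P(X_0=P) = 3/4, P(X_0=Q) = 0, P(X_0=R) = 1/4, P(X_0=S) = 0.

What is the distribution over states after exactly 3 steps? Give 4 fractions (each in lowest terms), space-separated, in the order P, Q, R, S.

Answer: 201/1024 241/1024 147/512 9/32

Derivation:
Propagating the distribution step by step (d_{t+1} = d_t * P):
d_0 = (P=3/4, Q=0, R=1/4, S=0)
  d_1[P] = 3/4*1/8 + 0*1/8 + 1/4*1/4 + 0*1/4 = 5/32
  d_1[Q] = 3/4*1/4 + 0*1/2 + 1/4*1/8 + 0*1/8 = 7/32
  d_1[R] = 3/4*1/4 + 0*1/4 + 1/4*1/2 + 0*1/8 = 5/16
  d_1[S] = 3/4*3/8 + 0*1/8 + 1/4*1/8 + 0*1/2 = 5/16
d_1 = (P=5/32, Q=7/32, R=5/16, S=5/16)
  d_2[P] = 5/32*1/8 + 7/32*1/8 + 5/16*1/4 + 5/16*1/4 = 13/64
  d_2[Q] = 5/32*1/4 + 7/32*1/2 + 5/16*1/8 + 5/16*1/8 = 29/128
  d_2[R] = 5/32*1/4 + 7/32*1/4 + 5/16*1/2 + 5/16*1/8 = 37/128
  d_2[S] = 5/32*3/8 + 7/32*1/8 + 5/16*1/8 + 5/16*1/2 = 9/32
d_2 = (P=13/64, Q=29/128, R=37/128, S=9/32)
  d_3[P] = 13/64*1/8 + 29/128*1/8 + 37/128*1/4 + 9/32*1/4 = 201/1024
  d_3[Q] = 13/64*1/4 + 29/128*1/2 + 37/128*1/8 + 9/32*1/8 = 241/1024
  d_3[R] = 13/64*1/4 + 29/128*1/4 + 37/128*1/2 + 9/32*1/8 = 147/512
  d_3[S] = 13/64*3/8 + 29/128*1/8 + 37/128*1/8 + 9/32*1/2 = 9/32
d_3 = (P=201/1024, Q=241/1024, R=147/512, S=9/32)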